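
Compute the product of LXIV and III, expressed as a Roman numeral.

LXIV = 64
III = 3
64 × 3 = 192

CXCII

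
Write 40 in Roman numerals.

Convert 40 to Roman numerals:
  40 contains 1×40 (XL)

XL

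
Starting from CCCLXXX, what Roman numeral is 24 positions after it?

CCCLXXX = 380
380 + 24 = 404

CDIV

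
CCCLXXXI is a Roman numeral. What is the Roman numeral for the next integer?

CCCLXXXI = 381, so the next integer is 381 + 1 = 382

CCCLXXXII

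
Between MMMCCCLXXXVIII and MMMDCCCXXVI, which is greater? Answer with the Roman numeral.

MMMCCCLXXXVIII = 3388
MMMDCCCXXVI = 3826
3826 is larger

MMMDCCCXXVI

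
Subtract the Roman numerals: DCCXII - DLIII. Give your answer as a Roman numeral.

DCCXII = 712
DLIII = 553
712 - 553 = 159

CLIX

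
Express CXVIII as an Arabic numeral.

CXVIII: C=100, X=10, V=5, I=1, I=1, I=1
100 + 10 + 5 + 1 + 1 + 1 = 118

118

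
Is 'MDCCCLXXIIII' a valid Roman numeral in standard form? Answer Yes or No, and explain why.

'MDCCCLXXIIII': More than 3 consecutive I's

No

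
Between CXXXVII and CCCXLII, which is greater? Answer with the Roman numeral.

CXXXVII = 137
CCCXLII = 342
342 is larger

CCCXLII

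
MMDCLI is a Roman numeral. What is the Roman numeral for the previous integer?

MMDCLI = 2651, so the previous integer is 2651 - 1 = 2650

MMDCL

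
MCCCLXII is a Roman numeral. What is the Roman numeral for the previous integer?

MCCCLXII = 1362; previous is 1361

MCCCLXI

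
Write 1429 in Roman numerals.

Convert 1429 to Roman numerals:
  1429 contains 1×1000 (M)
  429 contains 1×400 (CD)
  29 contains 2×10 (XX)
  9 contains 1×9 (IX)

MCDXXIX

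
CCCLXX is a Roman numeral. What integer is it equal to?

CCCLXX: C=100, C=100, C=100, L=50, X=10, X=10
100 + 100 + 100 + 50 + 10 + 10 = 370

370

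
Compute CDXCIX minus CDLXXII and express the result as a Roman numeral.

CDXCIX = 499
CDLXXII = 472
499 - 472 = 27

XXVII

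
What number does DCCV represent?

DCCV: D=500, C=100, C=100, V=5
500 + 100 + 100 + 5 = 705

705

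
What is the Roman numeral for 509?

Convert 509 to Roman numerals:
  509 contains 1×500 (D)
  9 contains 1×9 (IX)

DIX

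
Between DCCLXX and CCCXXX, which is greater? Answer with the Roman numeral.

DCCLXX = 770
CCCXXX = 330
770 is larger

DCCLXX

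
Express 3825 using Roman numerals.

Convert 3825 to Roman numerals:
  3825 contains 3×1000 (MMM)
  825 contains 1×500 (D)
  325 contains 3×100 (CCC)
  25 contains 2×10 (XX)
  5 contains 1×5 (V)

MMMDCCCXXV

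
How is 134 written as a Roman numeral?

Convert 134 to Roman numerals:
  134 contains 1×100 (C)
  34 contains 3×10 (XXX)
  4 contains 1×4 (IV)

CXXXIV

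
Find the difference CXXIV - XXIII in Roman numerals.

CXXIV = 124
XXIII = 23
124 - 23 = 101

CI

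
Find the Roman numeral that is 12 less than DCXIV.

DCXIV = 614
614 - 12 = 602

DCII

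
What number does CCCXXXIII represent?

CCCXXXIII: C=100, C=100, C=100, X=10, X=10, X=10, I=1, I=1, I=1
100 + 100 + 100 + 10 + 10 + 10 + 1 + 1 + 1 = 333

333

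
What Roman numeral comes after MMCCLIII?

MMCCLIII = 2253; next is 2254

MMCCLIV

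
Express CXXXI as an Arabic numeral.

CXXXI: C=100, X=10, X=10, X=10, I=1
100 + 10 + 10 + 10 + 1 = 131

131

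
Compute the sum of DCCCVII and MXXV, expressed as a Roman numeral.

DCCCVII = 807
MXXV = 1025
807 + 1025 = 1832

MDCCCXXXII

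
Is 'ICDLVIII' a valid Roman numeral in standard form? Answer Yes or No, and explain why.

'ICDLVIII': Invalid subtractive combination: IC

No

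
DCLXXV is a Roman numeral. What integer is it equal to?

DCLXXV: D=500, C=100, L=50, X=10, X=10, V=5
500 + 100 + 50 + 10 + 10 + 5 = 675

675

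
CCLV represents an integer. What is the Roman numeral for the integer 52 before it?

CCLV = 255
255 - 52 = 203

CCIII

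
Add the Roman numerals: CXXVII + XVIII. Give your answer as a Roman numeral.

CXXVII = 127
XVIII = 18
127 + 18 = 145

CXLV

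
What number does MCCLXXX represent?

MCCLXXX: M=1000, C=100, C=100, L=50, X=10, X=10, X=10
1000 + 100 + 100 + 50 + 10 + 10 + 10 = 1280

1280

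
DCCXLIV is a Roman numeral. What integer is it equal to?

DCCXLIV: D=500, C=100, C=100, XL=40, IV=4
500 + 100 + 100 + 40 + 4 = 744

744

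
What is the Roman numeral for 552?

Convert 552 to Roman numerals:
  552 contains 1×500 (D)
  52 contains 1×50 (L)
  2 contains 2×1 (II)

DLII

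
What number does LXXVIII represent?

LXXVIII: L=50, X=10, X=10, V=5, I=1, I=1, I=1
50 + 10 + 10 + 5 + 1 + 1 + 1 = 78

78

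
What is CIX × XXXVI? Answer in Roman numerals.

CIX = 109
XXXVI = 36
109 × 36 = 3924

MMMCMXXIV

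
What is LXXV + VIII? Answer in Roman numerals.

LXXV = 75
VIII = 8
75 + 8 = 83

LXXXIII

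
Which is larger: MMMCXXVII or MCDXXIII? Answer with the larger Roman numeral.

MMMCXXVII = 3127
MCDXXIII = 1423
3127 is larger

MMMCXXVII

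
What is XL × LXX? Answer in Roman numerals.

XL = 40
LXX = 70
40 × 70 = 2800

MMDCCC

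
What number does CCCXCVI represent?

CCCXCVI: C=100, C=100, C=100, XC=90, V=5, I=1
100 + 100 + 100 + 90 + 5 + 1 = 396

396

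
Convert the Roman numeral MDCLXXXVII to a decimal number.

MDCLXXXVII: M=1000, D=500, C=100, L=50, X=10, X=10, X=10, V=5, I=1, I=1
1000 + 500 + 100 + 50 + 10 + 10 + 10 + 5 + 1 + 1 = 1687

1687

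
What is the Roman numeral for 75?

Convert 75 to Roman numerals:
  75 contains 1×50 (L)
  25 contains 2×10 (XX)
  5 contains 1×5 (V)

LXXV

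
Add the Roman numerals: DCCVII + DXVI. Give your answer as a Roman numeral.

DCCVII = 707
DXVI = 516
707 + 516 = 1223

MCCXXIII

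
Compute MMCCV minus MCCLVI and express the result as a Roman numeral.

MMCCV = 2205
MCCLVI = 1256
2205 - 1256 = 949

CMXLIX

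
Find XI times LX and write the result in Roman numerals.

XI = 11
LX = 60
11 × 60 = 660

DCLX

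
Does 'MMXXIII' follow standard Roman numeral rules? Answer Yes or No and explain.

'MMXXIII': Check the rules: uses only the symbols I, V, X, L, C, D, M; no symbol is repeated more than three times in a row; V, L and D each appear at most once; no smaller symbol precedes a larger one (values never increase from left to right). Value: M (1000) + M (1000) + X (10) + X (10) + I (1) + I (1) + I (1) = 2023. So it is a valid standard Roman numeral.

Yes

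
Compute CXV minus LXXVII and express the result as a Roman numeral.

CXV = 115
LXXVII = 77
115 - 77 = 38

XXXVIII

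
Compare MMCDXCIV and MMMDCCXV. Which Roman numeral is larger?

MMCDXCIV = 2494
MMMDCCXV = 3715
3715 is larger

MMMDCCXV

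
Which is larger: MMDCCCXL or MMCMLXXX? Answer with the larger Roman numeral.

MMDCCCXL = 2840
MMCMLXXX = 2980
2980 is larger

MMCMLXXX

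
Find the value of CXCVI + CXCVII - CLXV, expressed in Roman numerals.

CXCVI = 196, CXCVII = 197, CLXV = 165
196 + 197 = 393
393 - 165 = 228

CCXXVIII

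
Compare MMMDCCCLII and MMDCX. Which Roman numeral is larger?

MMMDCCCLII = 3852
MMDCX = 2610
3852 is larger

MMMDCCCLII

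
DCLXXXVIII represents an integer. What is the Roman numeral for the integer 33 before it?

DCLXXXVIII = 688
688 - 33 = 655

DCLV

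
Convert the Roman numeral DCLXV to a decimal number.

DCLXV: D=500, C=100, L=50, X=10, V=5
500 + 100 + 50 + 10 + 5 = 665

665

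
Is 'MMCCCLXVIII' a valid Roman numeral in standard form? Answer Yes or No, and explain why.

'MMCCCLXVIII': Check the rules: uses only the symbols I, V, X, L, C, D, M; no symbol is repeated more than three times in a row; V, L and D each appear at most once; no smaller symbol precedes a larger one (values never increase from left to right). Value: M (1000) + M (1000) + C (100) + C (100) + C (100) + L (50) + X (10) + V (5) + I (1) + I (1) + I (1) = 2368. So it is a valid standard Roman numeral.

Yes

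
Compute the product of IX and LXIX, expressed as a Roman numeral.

IX = 9
LXIX = 69
9 × 69 = 621

DCXXI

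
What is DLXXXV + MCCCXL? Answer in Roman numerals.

DLXXXV = 585
MCCCXL = 1340
585 + 1340 = 1925

MCMXXV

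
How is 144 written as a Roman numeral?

Convert 144 to Roman numerals:
  144 contains 1×100 (C)
  44 contains 1×40 (XL)
  4 contains 1×4 (IV)

CXLIV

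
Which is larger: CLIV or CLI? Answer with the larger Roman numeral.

CLIV = 154
CLI = 151
154 is larger

CLIV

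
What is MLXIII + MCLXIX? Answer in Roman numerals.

MLXIII = 1063
MCLXIX = 1169
1063 + 1169 = 2232

MMCCXXXII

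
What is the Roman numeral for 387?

Convert 387 to Roman numerals:
  387 contains 3×100 (CCC)
  87 contains 1×50 (L)
  37 contains 3×10 (XXX)
  7 contains 1×5 (V)
  2 contains 2×1 (II)

CCCLXXXVII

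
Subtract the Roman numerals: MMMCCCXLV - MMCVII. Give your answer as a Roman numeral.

MMMCCCXLV = 3345
MMCVII = 2107
3345 - 2107 = 1238

MCCXXXVIII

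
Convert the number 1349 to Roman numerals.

Convert 1349 to Roman numerals:
  1349 contains 1×1000 (M)
  349 contains 3×100 (CCC)
  49 contains 1×40 (XL)
  9 contains 1×9 (IX)

MCCCXLIX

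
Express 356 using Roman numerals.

Convert 356 to Roman numerals:
  356 contains 3×100 (CCC)
  56 contains 1×50 (L)
  6 contains 1×5 (V)
  1 contains 1×1 (I)

CCCLVI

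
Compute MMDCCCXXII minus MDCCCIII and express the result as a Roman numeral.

MMDCCCXXII = 2822
MDCCCIII = 1803
2822 - 1803 = 1019

MXIX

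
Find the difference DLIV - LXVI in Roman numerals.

DLIV = 554
LXVI = 66
554 - 66 = 488

CDLXXXVIII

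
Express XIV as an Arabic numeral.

XIV: X=10, IV=4
10 + 4 = 14

14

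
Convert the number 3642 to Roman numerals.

Convert 3642 to Roman numerals:
  3642 contains 3×1000 (MMM)
  642 contains 1×500 (D)
  142 contains 1×100 (C)
  42 contains 1×40 (XL)
  2 contains 2×1 (II)

MMMDCXLII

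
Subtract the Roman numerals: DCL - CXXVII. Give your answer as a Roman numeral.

DCL = 650
CXXVII = 127
650 - 127 = 523

DXXIII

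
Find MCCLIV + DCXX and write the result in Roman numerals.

MCCLIV = 1254
DCXX = 620
1254 + 620 = 1874

MDCCCLXXIV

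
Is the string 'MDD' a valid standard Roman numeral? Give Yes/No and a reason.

'MDD': D should not appear more than once

No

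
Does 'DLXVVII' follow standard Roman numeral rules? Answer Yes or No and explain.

'DLXVVII': V should not appear more than once

No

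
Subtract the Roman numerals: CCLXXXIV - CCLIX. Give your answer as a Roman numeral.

CCLXXXIV = 284
CCLIX = 259
284 - 259 = 25

XXV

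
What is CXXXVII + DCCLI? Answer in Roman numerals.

CXXXVII = 137
DCCLI = 751
137 + 751 = 888

DCCCLXXXVIII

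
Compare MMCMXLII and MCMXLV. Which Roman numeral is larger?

MMCMXLII = 2942
MCMXLV = 1945
2942 is larger

MMCMXLII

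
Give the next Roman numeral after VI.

VI = 6; next is 7

VII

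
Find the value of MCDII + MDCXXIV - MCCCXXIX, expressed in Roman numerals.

MCDII = 1402, MDCXXIV = 1624, MCCCXXIX = 1329
1402 + 1624 = 3026
3026 - 1329 = 1697

MDCXCVII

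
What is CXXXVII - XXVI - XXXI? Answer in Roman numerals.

CXXXVII = 137, XXVI = 26, XXXI = 31
137 - 26 = 111
111 - 31 = 80

LXXX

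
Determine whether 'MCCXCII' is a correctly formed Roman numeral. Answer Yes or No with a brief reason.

'MCCXCII': Check the rules: uses only the symbols I, V, X, L, C, D, M; no symbol is repeated more than three times in a row; V, L and D each appear at most once; the only place a smaller symbol precedes a larger one is the allowed subtractive pair XC, the symbol right after such a pair (if any) is smaller than the pair's first symbol, and otherwise the values never increase from left to right. Value: M (1000) + C (100) + C (100) + XC (90) + I (1) + I (1) = 1292. So it is a valid standard Roman numeral.

Yes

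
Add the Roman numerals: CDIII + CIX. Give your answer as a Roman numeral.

CDIII = 403
CIX = 109
403 + 109 = 512

DXII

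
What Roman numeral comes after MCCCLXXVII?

MCCCLXXVII = 1377, so the next integer is 1377 + 1 = 1378

MCCCLXXVIII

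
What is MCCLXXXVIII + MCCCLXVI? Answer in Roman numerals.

MCCLXXXVIII = 1288
MCCCLXVI = 1366
1288 + 1366 = 2654

MMDCLIV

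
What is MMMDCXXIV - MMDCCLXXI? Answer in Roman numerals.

MMMDCXXIV = 3624
MMDCCLXXI = 2771
3624 - 2771 = 853

DCCCLIII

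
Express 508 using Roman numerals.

Convert 508 to Roman numerals:
  508 contains 1×500 (D)
  8 contains 1×5 (V)
  3 contains 3×1 (III)

DVIII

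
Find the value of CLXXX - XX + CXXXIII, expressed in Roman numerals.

CLXXX = 180, XX = 20, CXXXIII = 133
180 - 20 = 160
160 + 133 = 293

CCXCIII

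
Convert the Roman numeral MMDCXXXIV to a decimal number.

MMDCXXXIV: M=1000, M=1000, D=500, C=100, X=10, X=10, X=10, IV=4
1000 + 1000 + 500 + 100 + 10 + 10 + 10 + 4 = 2634

2634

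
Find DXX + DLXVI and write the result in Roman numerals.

DXX = 520
DLXVI = 566
520 + 566 = 1086

MLXXXVI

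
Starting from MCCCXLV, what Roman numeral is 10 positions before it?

MCCCXLV = 1345
1345 - 10 = 1335

MCCCXXXV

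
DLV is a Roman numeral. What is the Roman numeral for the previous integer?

DLV = 555, so the previous integer is 555 - 1 = 554

DLIV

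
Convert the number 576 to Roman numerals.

Convert 576 to Roman numerals:
  576 contains 1×500 (D)
  76 contains 1×50 (L)
  26 contains 2×10 (XX)
  6 contains 1×5 (V)
  1 contains 1×1 (I)

DLXXVI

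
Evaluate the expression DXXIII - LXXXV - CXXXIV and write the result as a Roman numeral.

DXXIII = 523, LXXXV = 85, CXXXIV = 134
523 - 85 = 438
438 - 134 = 304

CCCIV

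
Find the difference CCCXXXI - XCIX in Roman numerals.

CCCXXXI = 331
XCIX = 99
331 - 99 = 232

CCXXXII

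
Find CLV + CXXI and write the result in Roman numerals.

CLV = 155
CXXI = 121
155 + 121 = 276

CCLXXVI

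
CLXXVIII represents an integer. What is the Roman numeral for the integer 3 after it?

CLXXVIII = 178
178 + 3 = 181

CLXXXI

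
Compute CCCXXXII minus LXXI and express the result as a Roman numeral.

CCCXXXII = 332
LXXI = 71
332 - 71 = 261

CCLXI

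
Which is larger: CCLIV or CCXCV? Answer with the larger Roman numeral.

CCLIV = 254
CCXCV = 295
295 is larger

CCXCV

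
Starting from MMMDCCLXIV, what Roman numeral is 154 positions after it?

MMMDCCLXIV = 3764
3764 + 154 = 3918

MMMCMXVIII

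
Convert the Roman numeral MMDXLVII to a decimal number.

MMDXLVII: M=1000, M=1000, D=500, XL=40, V=5, I=1, I=1
1000 + 1000 + 500 + 40 + 5 + 1 + 1 = 2547

2547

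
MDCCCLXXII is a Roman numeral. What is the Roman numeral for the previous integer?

MDCCCLXXII = 1872; previous is 1871

MDCCCLXXI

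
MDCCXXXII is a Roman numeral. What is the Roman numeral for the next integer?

MDCCXXXII = 1732; next is 1733

MDCCXXXIII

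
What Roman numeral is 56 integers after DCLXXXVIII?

DCLXXXVIII = 688
688 + 56 = 744

DCCXLIV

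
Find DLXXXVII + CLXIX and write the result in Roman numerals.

DLXXXVII = 587
CLXIX = 169
587 + 169 = 756

DCCLVI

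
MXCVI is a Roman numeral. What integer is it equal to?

MXCVI: M=1000, XC=90, V=5, I=1
1000 + 90 + 5 + 1 = 1096

1096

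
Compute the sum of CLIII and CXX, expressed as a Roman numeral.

CLIII = 153
CXX = 120
153 + 120 = 273

CCLXXIII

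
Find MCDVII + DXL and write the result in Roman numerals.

MCDVII = 1407
DXL = 540
1407 + 540 = 1947

MCMXLVII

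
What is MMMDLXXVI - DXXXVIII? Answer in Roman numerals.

MMMDLXXVI = 3576
DXXXVIII = 538
3576 - 538 = 3038

MMMXXXVIII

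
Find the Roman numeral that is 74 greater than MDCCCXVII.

MDCCCXVII = 1817
1817 + 74 = 1891

MDCCCXCI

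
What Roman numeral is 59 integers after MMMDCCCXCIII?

MMMDCCCXCIII = 3893
3893 + 59 = 3952

MMMCMLII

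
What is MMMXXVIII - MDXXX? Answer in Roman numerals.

MMMXXVIII = 3028
MDXXX = 1530
3028 - 1530 = 1498

MCDXCVIII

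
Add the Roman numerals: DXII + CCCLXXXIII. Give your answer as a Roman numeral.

DXII = 512
CCCLXXXIII = 383
512 + 383 = 895

DCCCXCV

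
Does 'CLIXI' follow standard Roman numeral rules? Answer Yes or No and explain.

'CLIXI': I cannot come right after the subtractive pair IX: once I is subtracted in IX, the next symbol must be smaller than I

No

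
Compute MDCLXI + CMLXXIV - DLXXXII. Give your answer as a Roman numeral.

MDCLXI = 1661, CMLXXIV = 974, DLXXXII = 582
1661 + 974 = 2635
2635 - 582 = 2053

MMLIII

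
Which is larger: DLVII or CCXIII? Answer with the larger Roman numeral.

DLVII = 557
CCXIII = 213
557 is larger

DLVII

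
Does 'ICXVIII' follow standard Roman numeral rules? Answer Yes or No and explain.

'ICXVIII': Invalid subtractive combination: IC

No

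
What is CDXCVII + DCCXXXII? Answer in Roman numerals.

CDXCVII = 497
DCCXXXII = 732
497 + 732 = 1229

MCCXXIX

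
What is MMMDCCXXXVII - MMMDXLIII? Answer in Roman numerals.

MMMDCCXXXVII = 3737
MMMDXLIII = 3543
3737 - 3543 = 194

CXCIV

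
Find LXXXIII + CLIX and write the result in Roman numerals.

LXXXIII = 83
CLIX = 159
83 + 159 = 242

CCXLII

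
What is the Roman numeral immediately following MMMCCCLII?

MMMCCCLII = 3352, so the next integer is 3352 + 1 = 3353

MMMCCCLIII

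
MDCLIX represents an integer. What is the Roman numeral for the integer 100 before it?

MDCLIX = 1659
1659 - 100 = 1559

MDLIX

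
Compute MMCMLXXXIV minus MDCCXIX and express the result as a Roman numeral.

MMCMLXXXIV = 2984
MDCCXIX = 1719
2984 - 1719 = 1265

MCCLXV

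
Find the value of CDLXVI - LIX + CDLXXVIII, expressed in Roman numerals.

CDLXVI = 466, LIX = 59, CDLXXVIII = 478
466 - 59 = 407
407 + 478 = 885

DCCCLXXXV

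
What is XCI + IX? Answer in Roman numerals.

XCI = 91
IX = 9
91 + 9 = 100

C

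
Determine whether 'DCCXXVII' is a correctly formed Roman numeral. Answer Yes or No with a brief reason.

'DCCXXVII': Check the rules: uses only the symbols I, V, X, L, C, D, M; no symbol is repeated more than three times in a row; V, L and D each appear at most once; no smaller symbol precedes a larger one (values never increase from left to right). Value: D (500) + C (100) + C (100) + X (10) + X (10) + V (5) + I (1) + I (1) = 727. So it is a valid standard Roman numeral.

Yes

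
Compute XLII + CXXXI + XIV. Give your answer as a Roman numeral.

XLII = 42, CXXXI = 131, XIV = 14
42 + 131 = 173
173 + 14 = 187

CLXXXVII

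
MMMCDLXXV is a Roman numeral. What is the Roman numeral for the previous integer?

MMMCDLXXV = 3475; previous is 3474

MMMCDLXXIV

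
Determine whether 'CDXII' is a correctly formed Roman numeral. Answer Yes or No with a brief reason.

'CDXII': Check the rules: uses only the symbols I, V, X, L, C, D, M; no symbol is repeated more than three times in a row; V, L and D each appear at most once; the only place a smaller symbol precedes a larger one is the allowed subtractive pair CD, the symbol right after such a pair (if any) is smaller than the pair's first symbol, and otherwise the values never increase from left to right. Value: CD (400) + X (10) + I (1) + I (1) = 412. So it is a valid standard Roman numeral.

Yes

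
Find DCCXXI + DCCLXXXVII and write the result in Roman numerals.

DCCXXI = 721
DCCLXXXVII = 787
721 + 787 = 1508

MDVIII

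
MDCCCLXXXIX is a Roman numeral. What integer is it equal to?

MDCCCLXXXIX: M=1000, D=500, C=100, C=100, C=100, L=50, X=10, X=10, X=10, IX=9
1000 + 500 + 100 + 100 + 100 + 50 + 10 + 10 + 10 + 9 = 1889

1889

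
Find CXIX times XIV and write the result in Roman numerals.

CXIX = 119
XIV = 14
119 × 14 = 1666

MDCLXVI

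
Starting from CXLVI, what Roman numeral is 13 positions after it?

CXLVI = 146
146 + 13 = 159

CLIX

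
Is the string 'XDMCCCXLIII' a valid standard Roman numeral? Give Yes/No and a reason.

'XDMCCCXLIII': Invalid subtractive combination: XD

No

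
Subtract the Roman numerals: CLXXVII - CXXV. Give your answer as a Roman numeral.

CLXXVII = 177
CXXV = 125
177 - 125 = 52

LII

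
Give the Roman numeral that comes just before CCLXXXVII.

CCLXXXVII = 287, so the previous integer is 287 - 1 = 286

CCLXXXVI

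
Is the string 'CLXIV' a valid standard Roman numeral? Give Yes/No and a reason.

'CLXIV': Check the rules: uses only the symbols I, V, X, L, C, D, M; no symbol is repeated more than three times in a row; V, L and D each appear at most once; the only place a smaller symbol precedes a larger one is the allowed subtractive pair IV, the symbol right after such a pair (if any) is smaller than the pair's first symbol, and otherwise the values never increase from left to right. Value: C (100) + L (50) + X (10) + IV (4) = 164. So it is a valid standard Roman numeral.

Yes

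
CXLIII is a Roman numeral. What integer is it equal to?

CXLIII: C=100, XL=40, I=1, I=1, I=1
100 + 40 + 1 + 1 + 1 = 143

143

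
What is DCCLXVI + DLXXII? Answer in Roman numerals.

DCCLXVI = 766
DLXXII = 572
766 + 572 = 1338

MCCCXXXVIII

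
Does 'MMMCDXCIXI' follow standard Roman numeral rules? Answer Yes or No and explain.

'MMMCDXCIXI': I cannot come right after the subtractive pair IX: once I is subtracted in IX, the next symbol must be smaller than I

No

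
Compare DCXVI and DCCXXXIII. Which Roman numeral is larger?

DCXVI = 616
DCCXXXIII = 733
733 is larger

DCCXXXIII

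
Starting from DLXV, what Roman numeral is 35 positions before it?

DLXV = 565
565 - 35 = 530

DXXX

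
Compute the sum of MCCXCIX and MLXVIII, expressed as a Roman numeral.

MCCXCIX = 1299
MLXVIII = 1068
1299 + 1068 = 2367

MMCCCLXVII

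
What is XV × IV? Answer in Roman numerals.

XV = 15
IV = 4
15 × 4 = 60

LX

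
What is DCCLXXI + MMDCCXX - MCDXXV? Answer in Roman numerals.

DCCLXXI = 771, MMDCCXX = 2720, MCDXXV = 1425
771 + 2720 = 3491
3491 - 1425 = 2066

MMLXVI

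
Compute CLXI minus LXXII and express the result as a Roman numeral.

CLXI = 161
LXXII = 72
161 - 72 = 89

LXXXIX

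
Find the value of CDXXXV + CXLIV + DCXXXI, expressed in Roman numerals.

CDXXXV = 435, CXLIV = 144, DCXXXI = 631
435 + 144 = 579
579 + 631 = 1210

MCCX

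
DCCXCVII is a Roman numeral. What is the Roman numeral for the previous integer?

DCCXCVII = 797, so the previous integer is 797 - 1 = 796

DCCXCVI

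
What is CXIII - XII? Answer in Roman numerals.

CXIII = 113
XII = 12
113 - 12 = 101

CI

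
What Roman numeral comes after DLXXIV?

DLXXIV = 574, so the next integer is 574 + 1 = 575

DLXXV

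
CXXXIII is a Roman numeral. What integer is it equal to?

CXXXIII: C=100, X=10, X=10, X=10, I=1, I=1, I=1
100 + 10 + 10 + 10 + 1 + 1 + 1 = 133

133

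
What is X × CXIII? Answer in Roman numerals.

X = 10
CXIII = 113
10 × 113 = 1130

MCXXX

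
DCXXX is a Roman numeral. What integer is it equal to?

DCXXX: D=500, C=100, X=10, X=10, X=10
500 + 100 + 10 + 10 + 10 = 630

630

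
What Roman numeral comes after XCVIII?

XCVIII = 98, so the next integer is 98 + 1 = 99

XCIX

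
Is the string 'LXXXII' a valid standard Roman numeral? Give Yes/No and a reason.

'LXXXII': Check the rules: uses only the symbols I, V, X, L, C, D, M; no symbol is repeated more than three times in a row; V, L and D each appear at most once; no smaller symbol precedes a larger one (values never increase from left to right). Value: L (50) + X (10) + X (10) + X (10) + I (1) + I (1) = 82. So it is a valid standard Roman numeral.

Yes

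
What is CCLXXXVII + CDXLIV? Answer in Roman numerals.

CCLXXXVII = 287
CDXLIV = 444
287 + 444 = 731

DCCXXXI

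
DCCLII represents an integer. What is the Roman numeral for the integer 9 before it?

DCCLII = 752
752 - 9 = 743

DCCXLIII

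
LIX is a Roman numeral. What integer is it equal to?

LIX: L=50, IX=9
50 + 9 = 59

59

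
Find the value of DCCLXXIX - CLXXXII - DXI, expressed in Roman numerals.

DCCLXXIX = 779, CLXXXII = 182, DXI = 511
779 - 182 = 597
597 - 511 = 86

LXXXVI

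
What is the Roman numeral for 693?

Convert 693 to Roman numerals:
  693 contains 1×500 (D)
  193 contains 1×100 (C)
  93 contains 1×90 (XC)
  3 contains 3×1 (III)

DCXCIII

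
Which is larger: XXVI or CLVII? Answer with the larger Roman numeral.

XXVI = 26
CLVII = 157
157 is larger

CLVII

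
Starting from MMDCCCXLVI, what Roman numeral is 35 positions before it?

MMDCCCXLVI = 2846
2846 - 35 = 2811

MMDCCCXI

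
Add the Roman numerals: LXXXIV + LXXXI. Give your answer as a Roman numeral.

LXXXIV = 84
LXXXI = 81
84 + 81 = 165

CLXV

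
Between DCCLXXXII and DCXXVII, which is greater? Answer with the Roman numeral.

DCCLXXXII = 782
DCXXVII = 627
782 is larger

DCCLXXXII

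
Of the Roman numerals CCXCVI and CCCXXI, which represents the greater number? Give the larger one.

CCXCVI = 296
CCCXXI = 321
321 is larger

CCCXXI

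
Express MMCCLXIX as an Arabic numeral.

MMCCLXIX: M=1000, M=1000, C=100, C=100, L=50, X=10, IX=9
1000 + 1000 + 100 + 100 + 50 + 10 + 9 = 2269

2269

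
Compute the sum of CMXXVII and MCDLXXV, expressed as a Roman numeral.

CMXXVII = 927
MCDLXXV = 1475
927 + 1475 = 2402

MMCDII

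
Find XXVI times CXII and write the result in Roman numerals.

XXVI = 26
CXII = 112
26 × 112 = 2912

MMCMXII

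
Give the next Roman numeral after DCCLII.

DCCLII = 752, so the next integer is 752 + 1 = 753

DCCLIII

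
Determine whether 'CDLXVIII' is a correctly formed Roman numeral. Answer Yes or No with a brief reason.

'CDLXVIII': Check the rules: uses only the symbols I, V, X, L, C, D, M; no symbol is repeated more than three times in a row; V, L and D each appear at most once; the only place a smaller symbol precedes a larger one is the allowed subtractive pair CD, the symbol right after such a pair (if any) is smaller than the pair's first symbol, and otherwise the values never increase from left to right. Value: CD (400) + L (50) + X (10) + V (5) + I (1) + I (1) + I (1) = 468. So it is a valid standard Roman numeral.

Yes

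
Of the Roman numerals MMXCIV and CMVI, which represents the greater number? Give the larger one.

MMXCIV = 2094
CMVI = 906
2094 is larger

MMXCIV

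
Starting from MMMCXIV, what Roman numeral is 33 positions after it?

MMMCXIV = 3114
3114 + 33 = 3147

MMMCXLVII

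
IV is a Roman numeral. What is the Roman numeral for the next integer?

IV = 4; next is 5

V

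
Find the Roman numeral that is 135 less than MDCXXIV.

MDCXXIV = 1624
1624 - 135 = 1489

MCDLXXXIX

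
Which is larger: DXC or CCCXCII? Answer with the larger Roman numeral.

DXC = 590
CCCXCII = 392
590 is larger

DXC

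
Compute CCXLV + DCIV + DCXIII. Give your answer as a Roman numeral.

CCXLV = 245, DCIV = 604, DCXIII = 613
245 + 604 = 849
849 + 613 = 1462

MCDLXII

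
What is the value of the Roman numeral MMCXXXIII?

MMCXXXIII: M=1000, M=1000, C=100, X=10, X=10, X=10, I=1, I=1, I=1
1000 + 1000 + 100 + 10 + 10 + 10 + 1 + 1 + 1 = 2133

2133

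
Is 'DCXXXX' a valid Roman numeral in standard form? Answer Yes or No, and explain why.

'DCXXXX': More than 3 consecutive X's

No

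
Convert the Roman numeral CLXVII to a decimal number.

CLXVII: C=100, L=50, X=10, V=5, I=1, I=1
100 + 50 + 10 + 5 + 1 + 1 = 167

167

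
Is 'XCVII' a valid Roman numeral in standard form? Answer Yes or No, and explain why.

'XCVII': Check the rules: uses only the symbols I, V, X, L, C, D, M; no symbol is repeated more than three times in a row; V, L and D each appear at most once; the only place a smaller symbol precedes a larger one is the allowed subtractive pair XC, the symbol right after such a pair (if any) is smaller than the pair's first symbol, and otherwise the values never increase from left to right. Value: XC (90) + V (5) + I (1) + I (1) = 97. So it is a valid standard Roman numeral.

Yes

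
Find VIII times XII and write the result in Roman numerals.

VIII = 8
XII = 12
8 × 12 = 96

XCVI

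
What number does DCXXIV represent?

DCXXIV: D=500, C=100, X=10, X=10, IV=4
500 + 100 + 10 + 10 + 4 = 624

624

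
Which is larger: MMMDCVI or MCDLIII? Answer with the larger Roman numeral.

MMMDCVI = 3606
MCDLIII = 1453
3606 is larger

MMMDCVI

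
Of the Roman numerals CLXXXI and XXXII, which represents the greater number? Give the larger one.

CLXXXI = 181
XXXII = 32
181 is larger

CLXXXI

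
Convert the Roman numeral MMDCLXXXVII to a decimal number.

MMDCLXXXVII: M=1000, M=1000, D=500, C=100, L=50, X=10, X=10, X=10, V=5, I=1, I=1
1000 + 1000 + 500 + 100 + 50 + 10 + 10 + 10 + 5 + 1 + 1 = 2687

2687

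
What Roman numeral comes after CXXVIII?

CXXVIII = 128; next is 129

CXXIX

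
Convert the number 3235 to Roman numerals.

Convert 3235 to Roman numerals:
  3235 contains 3×1000 (MMM)
  235 contains 2×100 (CC)
  35 contains 3×10 (XXX)
  5 contains 1×5 (V)

MMMCCXXXV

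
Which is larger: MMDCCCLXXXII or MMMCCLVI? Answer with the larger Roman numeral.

MMDCCCLXXXII = 2882
MMMCCLVI = 3256
3256 is larger

MMMCCLVI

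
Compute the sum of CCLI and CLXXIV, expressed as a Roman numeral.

CCLI = 251
CLXXIV = 174
251 + 174 = 425

CDXXV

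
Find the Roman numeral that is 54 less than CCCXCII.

CCCXCII = 392
392 - 54 = 338

CCCXXXVIII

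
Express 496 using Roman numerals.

Convert 496 to Roman numerals:
  496 contains 1×400 (CD)
  96 contains 1×90 (XC)
  6 contains 1×5 (V)
  1 contains 1×1 (I)

CDXCVI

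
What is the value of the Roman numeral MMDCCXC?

MMDCCXC: M=1000, M=1000, D=500, C=100, C=100, XC=90
1000 + 1000 + 500 + 100 + 100 + 90 = 2790

2790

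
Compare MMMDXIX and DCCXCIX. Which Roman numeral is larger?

MMMDXIX = 3519
DCCXCIX = 799
3519 is larger

MMMDXIX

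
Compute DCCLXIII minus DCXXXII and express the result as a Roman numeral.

DCCLXIII = 763
DCXXXII = 632
763 - 632 = 131

CXXXI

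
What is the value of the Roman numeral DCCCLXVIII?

DCCCLXVIII: D=500, C=100, C=100, C=100, L=50, X=10, V=5, I=1, I=1, I=1
500 + 100 + 100 + 100 + 50 + 10 + 5 + 1 + 1 + 1 = 868

868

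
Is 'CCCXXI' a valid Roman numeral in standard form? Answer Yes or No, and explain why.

'CCCXXI': Check the rules: uses only the symbols I, V, X, L, C, D, M; no symbol is repeated more than three times in a row; V, L and D each appear at most once; no smaller symbol precedes a larger one (values never increase from left to right). Value: C (100) + C (100) + C (100) + X (10) + X (10) + I (1) = 321. So it is a valid standard Roman numeral.

Yes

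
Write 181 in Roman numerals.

Convert 181 to Roman numerals:
  181 contains 1×100 (C)
  81 contains 1×50 (L)
  31 contains 3×10 (XXX)
  1 contains 1×1 (I)

CLXXXI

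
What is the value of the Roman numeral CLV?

CLV: C=100, L=50, V=5
100 + 50 + 5 = 155

155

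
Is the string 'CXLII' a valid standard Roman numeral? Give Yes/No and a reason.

'CXLII': Check the rules: uses only the symbols I, V, X, L, C, D, M; no symbol is repeated more than three times in a row; V, L and D each appear at most once; the only place a smaller symbol precedes a larger one is the allowed subtractive pair XL, the symbol right after such a pair (if any) is smaller than the pair's first symbol, and otherwise the values never increase from left to right. Value: C (100) + XL (40) + I (1) + I (1) = 142. So it is a valid standard Roman numeral.

Yes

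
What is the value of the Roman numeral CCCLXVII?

CCCLXVII: C=100, C=100, C=100, L=50, X=10, V=5, I=1, I=1
100 + 100 + 100 + 50 + 10 + 5 + 1 + 1 = 367

367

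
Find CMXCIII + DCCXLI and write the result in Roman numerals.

CMXCIII = 993
DCCXLI = 741
993 + 741 = 1734

MDCCXXXIV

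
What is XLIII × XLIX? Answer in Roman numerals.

XLIII = 43
XLIX = 49
43 × 49 = 2107

MMCVII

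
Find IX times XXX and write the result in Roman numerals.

IX = 9
XXX = 30
9 × 30 = 270

CCLXX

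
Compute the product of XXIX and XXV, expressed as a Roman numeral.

XXIX = 29
XXV = 25
29 × 25 = 725

DCCXXV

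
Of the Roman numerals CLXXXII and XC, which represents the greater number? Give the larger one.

CLXXXII = 182
XC = 90
182 is larger

CLXXXII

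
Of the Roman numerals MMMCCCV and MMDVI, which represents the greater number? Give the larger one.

MMMCCCV = 3305
MMDVI = 2506
3305 is larger

MMMCCCV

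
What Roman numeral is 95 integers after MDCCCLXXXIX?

MDCCCLXXXIX = 1889
1889 + 95 = 1984

MCMLXXXIV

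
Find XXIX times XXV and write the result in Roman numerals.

XXIX = 29
XXV = 25
29 × 25 = 725

DCCXXV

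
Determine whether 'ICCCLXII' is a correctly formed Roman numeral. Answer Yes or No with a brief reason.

'ICCCLXII': Invalid subtractive combination: IC

No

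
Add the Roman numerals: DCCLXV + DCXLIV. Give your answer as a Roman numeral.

DCCLXV = 765
DCXLIV = 644
765 + 644 = 1409

MCDIX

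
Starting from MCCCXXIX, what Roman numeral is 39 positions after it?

MCCCXXIX = 1329
1329 + 39 = 1368

MCCCLXVIII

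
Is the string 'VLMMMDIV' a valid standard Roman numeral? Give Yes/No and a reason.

'VLMMMDIV': V should not appear more than once

No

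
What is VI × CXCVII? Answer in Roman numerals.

VI = 6
CXCVII = 197
6 × 197 = 1182

MCLXXXII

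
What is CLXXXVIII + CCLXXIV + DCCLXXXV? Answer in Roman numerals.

CLXXXVIII = 188, CCLXXIV = 274, DCCLXXXV = 785
188 + 274 = 462
462 + 785 = 1247

MCCXLVII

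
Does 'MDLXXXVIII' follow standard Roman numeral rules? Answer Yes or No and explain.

'MDLXXXVIII': Check the rules: uses only the symbols I, V, X, L, C, D, M; no symbol is repeated more than three times in a row; V, L and D each appear at most once; no smaller symbol precedes a larger one (values never increase from left to right). Value: M (1000) + D (500) + L (50) + X (10) + X (10) + X (10) + V (5) + I (1) + I (1) + I (1) = 1588. So it is a valid standard Roman numeral.

Yes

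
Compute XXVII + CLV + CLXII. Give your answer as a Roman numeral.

XXVII = 27, CLV = 155, CLXII = 162
27 + 155 = 182
182 + 162 = 344

CCCXLIV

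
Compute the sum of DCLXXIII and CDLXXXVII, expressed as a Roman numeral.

DCLXXIII = 673
CDLXXXVII = 487
673 + 487 = 1160

MCLX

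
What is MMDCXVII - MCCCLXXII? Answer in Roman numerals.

MMDCXVII = 2617
MCCCLXXII = 1372
2617 - 1372 = 1245

MCCXLV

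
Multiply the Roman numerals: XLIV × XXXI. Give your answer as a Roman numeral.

XLIV = 44
XXXI = 31
44 × 31 = 1364

MCCCLXIV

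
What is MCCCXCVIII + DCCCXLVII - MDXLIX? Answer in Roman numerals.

MCCCXCVIII = 1398, DCCCXLVII = 847, MDXLIX = 1549
1398 + 847 = 2245
2245 - 1549 = 696

DCXCVI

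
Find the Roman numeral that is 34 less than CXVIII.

CXVIII = 118
118 - 34 = 84

LXXXIV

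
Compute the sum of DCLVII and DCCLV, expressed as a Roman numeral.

DCLVII = 657
DCCLV = 755
657 + 755 = 1412

MCDXII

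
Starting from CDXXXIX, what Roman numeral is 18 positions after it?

CDXXXIX = 439
439 + 18 = 457

CDLVII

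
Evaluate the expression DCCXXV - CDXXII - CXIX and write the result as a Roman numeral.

DCCXXV = 725, CDXXII = 422, CXIX = 119
725 - 422 = 303
303 - 119 = 184

CLXXXIV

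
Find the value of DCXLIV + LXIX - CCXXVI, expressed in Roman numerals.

DCXLIV = 644, LXIX = 69, CCXXVI = 226
644 + 69 = 713
713 - 226 = 487

CDLXXXVII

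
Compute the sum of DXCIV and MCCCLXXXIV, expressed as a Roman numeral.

DXCIV = 594
MCCCLXXXIV = 1384
594 + 1384 = 1978

MCMLXXVIII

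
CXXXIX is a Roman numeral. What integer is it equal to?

CXXXIX: C=100, X=10, X=10, X=10, IX=9
100 + 10 + 10 + 10 + 9 = 139

139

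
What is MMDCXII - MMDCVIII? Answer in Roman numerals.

MMDCXII = 2612
MMDCVIII = 2608
2612 - 2608 = 4

IV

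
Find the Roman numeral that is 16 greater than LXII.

LXII = 62
62 + 16 = 78

LXXVIII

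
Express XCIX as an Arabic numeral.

XCIX: XC=90, IX=9
90 + 9 = 99

99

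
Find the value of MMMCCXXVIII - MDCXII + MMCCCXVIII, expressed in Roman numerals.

MMMCCXXVIII = 3228, MDCXII = 1612, MMCCCXVIII = 2318
3228 - 1612 = 1616
1616 + 2318 = 3934

MMMCMXXXIV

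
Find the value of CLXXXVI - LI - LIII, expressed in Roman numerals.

CLXXXVI = 186, LI = 51, LIII = 53
186 - 51 = 135
135 - 53 = 82

LXXXII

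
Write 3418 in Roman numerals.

Convert 3418 to Roman numerals:
  3418 contains 3×1000 (MMM)
  418 contains 1×400 (CD)
  18 contains 1×10 (X)
  8 contains 1×5 (V)
  3 contains 3×1 (III)

MMMCDXVIII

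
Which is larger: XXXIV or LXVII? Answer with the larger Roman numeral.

XXXIV = 34
LXVII = 67
67 is larger

LXVII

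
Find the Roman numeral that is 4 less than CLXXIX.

CLXXIX = 179
179 - 4 = 175

CLXXV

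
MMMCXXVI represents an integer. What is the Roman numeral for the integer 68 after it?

MMMCXXVI = 3126
3126 + 68 = 3194

MMMCXCIV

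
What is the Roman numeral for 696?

Convert 696 to Roman numerals:
  696 contains 1×500 (D)
  196 contains 1×100 (C)
  96 contains 1×90 (XC)
  6 contains 1×5 (V)
  1 contains 1×1 (I)

DCXCVI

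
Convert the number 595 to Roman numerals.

Convert 595 to Roman numerals:
  595 contains 1×500 (D)
  95 contains 1×90 (XC)
  5 contains 1×5 (V)

DXCV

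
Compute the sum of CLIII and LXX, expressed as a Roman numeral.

CLIII = 153
LXX = 70
153 + 70 = 223

CCXXIII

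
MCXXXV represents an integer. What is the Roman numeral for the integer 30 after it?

MCXXXV = 1135
1135 + 30 = 1165

MCLXV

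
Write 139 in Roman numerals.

Convert 139 to Roman numerals:
  139 contains 1×100 (C)
  39 contains 3×10 (XXX)
  9 contains 1×9 (IX)

CXXXIX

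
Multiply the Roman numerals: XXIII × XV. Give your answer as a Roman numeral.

XXIII = 23
XV = 15
23 × 15 = 345

CCCXLV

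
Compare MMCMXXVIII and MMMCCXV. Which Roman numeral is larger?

MMCMXXVIII = 2928
MMMCCXV = 3215
3215 is larger

MMMCCXV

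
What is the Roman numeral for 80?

Convert 80 to Roman numerals:
  80 contains 1×50 (L)
  30 contains 3×10 (XXX)

LXXX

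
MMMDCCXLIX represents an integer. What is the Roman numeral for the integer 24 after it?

MMMDCCXLIX = 3749
3749 + 24 = 3773

MMMDCCLXXIII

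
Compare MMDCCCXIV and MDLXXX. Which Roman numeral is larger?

MMDCCCXIV = 2814
MDLXXX = 1580
2814 is larger

MMDCCCXIV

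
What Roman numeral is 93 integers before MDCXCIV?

MDCXCIV = 1694
1694 - 93 = 1601

MDCI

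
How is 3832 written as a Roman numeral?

Convert 3832 to Roman numerals:
  3832 contains 3×1000 (MMM)
  832 contains 1×500 (D)
  332 contains 3×100 (CCC)
  32 contains 3×10 (XXX)
  2 contains 2×1 (II)

MMMDCCCXXXII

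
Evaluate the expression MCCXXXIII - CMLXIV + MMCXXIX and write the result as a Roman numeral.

MCCXXXIII = 1233, CMLXIV = 964, MMCXXIX = 2129
1233 - 964 = 269
269 + 2129 = 2398

MMCCCXCVIII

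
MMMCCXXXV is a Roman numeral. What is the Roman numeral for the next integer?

MMMCCXXXV = 3235, so the next integer is 3235 + 1 = 3236

MMMCCXXXVI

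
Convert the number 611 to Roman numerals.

Convert 611 to Roman numerals:
  611 contains 1×500 (D)
  111 contains 1×100 (C)
  11 contains 1×10 (X)
  1 contains 1×1 (I)

DCXI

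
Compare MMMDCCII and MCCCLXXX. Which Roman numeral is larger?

MMMDCCII = 3702
MCCCLXXX = 1380
3702 is larger

MMMDCCII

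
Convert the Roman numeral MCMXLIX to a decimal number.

MCMXLIX: M=1000, CM=900, XL=40, IX=9
1000 + 900 + 40 + 9 = 1949

1949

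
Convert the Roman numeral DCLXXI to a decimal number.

DCLXXI: D=500, C=100, L=50, X=10, X=10, I=1
500 + 100 + 50 + 10 + 10 + 1 = 671

671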